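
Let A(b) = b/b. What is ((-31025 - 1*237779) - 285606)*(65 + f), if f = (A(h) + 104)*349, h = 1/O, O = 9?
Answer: -20352391100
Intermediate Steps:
h = 1/9 ≈ 0.11111
A(b) = 1
f = 36645 (f = (1 + 104)*349 = 105*349 = 36645)
((-31025 - 1*237779) - 285606)*(65 + f) = ((-31025 - 1*237779) - 285606)*(65 + 36645) = ((-31025 - 237779) - 285606)*36710 = (-268804 - 285606)*36710 = -554410*36710 = -20352391100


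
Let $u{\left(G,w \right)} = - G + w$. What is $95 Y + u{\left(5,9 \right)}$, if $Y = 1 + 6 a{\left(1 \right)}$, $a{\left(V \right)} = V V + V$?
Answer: $1239$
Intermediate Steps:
$u{\left(G,w \right)} = w - G$
$a{\left(V \right)} = V + V^{2}$ ($a{\left(V \right)} = V^{2} + V = V + V^{2}$)
$Y = 13$ ($Y = 1 + 6 \cdot 1 \left(1 + 1\right) = 1 + 6 \cdot 1 \cdot 2 = 1 + 6 \cdot 2 = 1 + 12 = 13$)
$95 Y + u{\left(5,9 \right)} = 95 \cdot 13 + \left(9 - 5\right) = 1235 + \left(9 - 5\right) = 1235 + 4 = 1239$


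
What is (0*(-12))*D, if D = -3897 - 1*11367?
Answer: 0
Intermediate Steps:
D = -15264 (D = -3897 - 11367 = -15264)
(0*(-12))*D = (0*(-12))*(-15264) = 0*(-15264) = 0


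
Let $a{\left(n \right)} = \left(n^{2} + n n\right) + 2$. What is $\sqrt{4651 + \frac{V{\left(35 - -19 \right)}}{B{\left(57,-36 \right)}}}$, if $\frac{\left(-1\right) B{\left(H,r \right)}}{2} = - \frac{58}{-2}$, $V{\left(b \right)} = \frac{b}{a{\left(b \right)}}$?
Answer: $\frac{\sqrt{133129766405974}}{169186} \approx 68.198$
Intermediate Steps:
$a{\left(n \right)} = 2 + 2 n^{2}$ ($a{\left(n \right)} = \left(n^{2} + n^{2}\right) + 2 = 2 n^{2} + 2 = 2 + 2 n^{2}$)
$V{\left(b \right)} = \frac{b}{2 + 2 b^{2}}$
$B{\left(H,r \right)} = -58$ ($B{\left(H,r \right)} = - 2 \left(- \frac{58}{-2}\right) = - 2 \left(\left(-58\right) \left(- \frac{1}{2}\right)\right) = \left(-2\right) 29 = -58$)
$\sqrt{4651 + \frac{V{\left(35 - -19 \right)}}{B{\left(57,-36 \right)}}} = \sqrt{4651 + \frac{\frac{1}{2} \left(35 - -19\right) \frac{1}{1 + \left(35 - -19\right)^{2}}}{-58}} = \sqrt{4651 + \frac{35 + 19}{2 \left(1 + \left(35 + 19\right)^{2}\right)} \left(- \frac{1}{58}\right)} = \sqrt{4651 + \frac{1}{2} \cdot 54 \frac{1}{1 + 54^{2}} \left(- \frac{1}{58}\right)} = \sqrt{4651 + \frac{1}{2} \cdot 54 \frac{1}{1 + 2916} \left(- \frac{1}{58}\right)} = \sqrt{4651 + \frac{1}{2} \cdot 54 \cdot \frac{1}{2917} \left(- \frac{1}{58}\right)} = \sqrt{4651 + \frac{27}{2917} \left(- \frac{1}{58}\right)} = \sqrt{4651 - \frac{27}{169186}} = \sqrt{\frac{786884059}{169186}} = \frac{\sqrt{133129766405974}}{169186}$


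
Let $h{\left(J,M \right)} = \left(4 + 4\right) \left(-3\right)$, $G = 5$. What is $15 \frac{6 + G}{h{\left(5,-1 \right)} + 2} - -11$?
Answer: $\frac{7}{2} \approx 3.5$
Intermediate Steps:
$h{\left(J,M \right)} = -24$ ($h{\left(J,M \right)} = 8 \left(-3\right) = -24$)
$15 \frac{6 + G}{h{\left(5,-1 \right)} + 2} - -11 = 15 \frac{6 + 5}{-24 + 2} - -11 = 15 \frac{11}{-22} + 11 = 15 \cdot 11 \left(- \frac{1}{22}\right) + 11 = 15 \left(- \frac{1}{2}\right) + 11 = - \frac{15}{2} + 11 = \frac{7}{2}$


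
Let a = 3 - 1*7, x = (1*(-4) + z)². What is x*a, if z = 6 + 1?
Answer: -36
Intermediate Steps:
z = 7
x = 9 (x = (1*(-4) + 7)² = (-4 + 7)² = 3² = 9)
a = -4 (a = 3 - 7 = -4)
x*a = 9*(-4) = -36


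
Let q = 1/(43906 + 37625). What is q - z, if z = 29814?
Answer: -2430765233/81531 ≈ -29814.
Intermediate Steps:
q = 1/81531 ≈ 1.2265e-5
q - z = 1/81531 - 1*29814 = 1/81531 - 29814 = -2430765233/81531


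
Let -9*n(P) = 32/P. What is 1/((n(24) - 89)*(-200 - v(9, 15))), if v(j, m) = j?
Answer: 27/503063 ≈ 5.3671e-5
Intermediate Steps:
n(P) = -32/(9*P)
1/((n(24) - 89)*(-200 - v(9, 15))) = 1/((-32/9/24 - 89)*(-200 - 1*9)) = 1/((-32/9*1/24 - 89)*(-200 - 9)) = 1/(-4/27 - 89*(-209)) = -1/209/(-2407/27) = -27/2407*(-1/209) = 27/503063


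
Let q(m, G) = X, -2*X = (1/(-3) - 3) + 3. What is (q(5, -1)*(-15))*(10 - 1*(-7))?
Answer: -85/2 ≈ -42.500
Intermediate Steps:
X = ⅙ (X = -((1/(-3) - 3) + 3)/2 = -((1*(-⅓) - 3) + 3)/2 = -((-⅓ - 3) + 3)/2 = -(-10/3 + 3)/2 = -½*(-⅓) = ⅙ ≈ 0.16667)
q(m, G) = ⅙
(q(5, -1)*(-15))*(10 - 1*(-7)) = ((⅙)*(-15))*(10 - 1*(-7)) = -5*(10 + 7)/2 = -5/2*17 = -85/2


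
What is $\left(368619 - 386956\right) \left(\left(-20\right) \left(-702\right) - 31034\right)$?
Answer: $311618978$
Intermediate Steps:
$\left(368619 - 386956\right) \left(\left(-20\right) \left(-702\right) - 31034\right) = - 18337 \left(14040 - 31034\right) = \left(-18337\right) \left(-16994\right) = 311618978$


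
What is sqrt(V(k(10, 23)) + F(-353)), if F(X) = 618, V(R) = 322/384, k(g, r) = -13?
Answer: sqrt(356451)/24 ≈ 24.876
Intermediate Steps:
V(R) = 161/192 (V(R) = 322*(1/384) = 161/192)
sqrt(V(k(10, 23)) + F(-353)) = sqrt(161/192 + 618) = sqrt(118817/192) = sqrt(356451)/24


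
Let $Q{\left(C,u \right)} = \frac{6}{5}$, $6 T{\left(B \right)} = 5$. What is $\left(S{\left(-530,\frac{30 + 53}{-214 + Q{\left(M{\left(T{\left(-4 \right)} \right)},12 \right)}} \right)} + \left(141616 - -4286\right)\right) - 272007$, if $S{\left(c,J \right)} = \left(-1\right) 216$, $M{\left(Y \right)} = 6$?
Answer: $-126321$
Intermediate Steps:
$T{\left(B \right)} = \frac{5}{6}$ ($T{\left(B \right)} = \frac{1}{6} \cdot 5 = \frac{5}{6}$)
$Q{\left(C,u \right)} = \frac{6}{5}$ ($Q{\left(C,u \right)} = 6 \cdot \frac{1}{5} = \frac{6}{5}$)
$S{\left(c,J \right)} = -216$
$\left(S{\left(-530,\frac{30 + 53}{-214 + Q{\left(M{\left(T{\left(-4 \right)} \right)},12 \right)}} \right)} + \left(141616 - -4286\right)\right) - 272007 = \left(-216 + \left(141616 - -4286\right)\right) - 272007 = \left(-216 + \left(141616 + 4286\right)\right) - 272007 = \left(-216 + 145902\right) - 272007 = 145686 - 272007 = -126321$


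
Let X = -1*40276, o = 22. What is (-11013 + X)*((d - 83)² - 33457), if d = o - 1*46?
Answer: 1128768312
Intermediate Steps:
d = -24 (d = 22 - 1*46 = 22 - 46 = -24)
X = -40276
(-11013 + X)*((d - 83)² - 33457) = (-11013 - 40276)*((-24 - 83)² - 33457) = -51289*((-107)² - 33457) = -51289*(11449 - 33457) = -51289*(-22008) = 1128768312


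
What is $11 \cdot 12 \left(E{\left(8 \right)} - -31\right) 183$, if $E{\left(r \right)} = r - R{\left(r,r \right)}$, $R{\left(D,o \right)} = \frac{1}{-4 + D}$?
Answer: $936045$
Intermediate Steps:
$E{\left(r \right)} = r - \frac{1}{-4 + r}$
$11 \cdot 12 \left(E{\left(8 \right)} - -31\right) 183 = 11 \cdot 12 \left(\frac{-1 + 8 \left(-4 + 8\right)}{-4 + 8} - -31\right) 183 = 132 \left(\frac{-1 + 8 \cdot 4}{4} + 31\right) 183 = 132 \left(\frac{-1 + 32}{4} + 31\right) 183 = 132 \left(\frac{1}{4} \cdot 31 + 31\right) 183 = 132 \left(\frac{31}{4} + 31\right) 183 = 132 \cdot \frac{155}{4} \cdot 183 = 5115 \cdot 183 = 936045$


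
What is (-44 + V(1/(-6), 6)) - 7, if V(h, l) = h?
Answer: -307/6 ≈ -51.167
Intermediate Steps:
(-44 + V(1/(-6), 6)) - 7 = (-44 + 1/(-6)) - 7 = (-44 - ⅙) - 7 = -265/6 - 7 = -307/6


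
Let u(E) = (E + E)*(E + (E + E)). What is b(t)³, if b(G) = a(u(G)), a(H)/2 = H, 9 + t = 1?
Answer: 452984832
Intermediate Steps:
t = -8 (t = -9 + 1 = -8)
u(E) = 6*E² (u(E) = (2*E)*(E + 2*E) = (2*E)*(3*E) = 6*E²)
a(H) = 2*H
b(G) = 12*G² (b(G) = 2*(6*G²) = 12*G²)
b(t)³ = (12*(-8)²)³ = (12*64)³ = 768³ = 452984832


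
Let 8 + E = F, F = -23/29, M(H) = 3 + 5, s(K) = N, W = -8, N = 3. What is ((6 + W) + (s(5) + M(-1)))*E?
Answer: -2295/29 ≈ -79.138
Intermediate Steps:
s(K) = 3
M(H) = 8
F = -23/29 (F = -23*1/29 = -23/29 ≈ -0.79310)
E = -255/29 (E = -8 - 23/29 = -255/29 ≈ -8.7931)
((6 + W) + (s(5) + M(-1)))*E = ((6 - 8) + (3 + 8))*(-255/29) = (-2 + 11)*(-255/29) = 9*(-255/29) = -2295/29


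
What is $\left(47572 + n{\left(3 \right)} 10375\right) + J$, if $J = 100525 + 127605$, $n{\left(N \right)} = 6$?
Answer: $337952$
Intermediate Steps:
$J = 228130$
$\left(47572 + n{\left(3 \right)} 10375\right) + J = \left(47572 + 6 \cdot 10375\right) + 228130 = \left(47572 + 62250\right) + 228130 = 109822 + 228130 = 337952$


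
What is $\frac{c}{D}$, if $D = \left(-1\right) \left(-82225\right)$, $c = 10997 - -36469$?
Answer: $\frac{47466}{82225} \approx 0.57727$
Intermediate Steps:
$c = 47466$ ($c = 10997 + 36469 = 47466$)
$D = 82225$
$\frac{c}{D} = \frac{47466}{82225}$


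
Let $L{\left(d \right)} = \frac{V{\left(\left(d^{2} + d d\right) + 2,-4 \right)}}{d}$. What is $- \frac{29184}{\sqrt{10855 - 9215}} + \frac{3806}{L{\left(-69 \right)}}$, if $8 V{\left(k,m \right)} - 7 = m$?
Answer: $-700304 - \frac{7296 \sqrt{410}}{205} \approx -7.0103 \cdot 10^{5}$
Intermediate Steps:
$V{\left(k,m \right)} = \frac{7}{8} + \frac{m}{8}$
$L{\left(d \right)} = \frac{3}{8 d}$ ($L{\left(d \right)} = \frac{\frac{7}{8} + \frac{1}{8} \left(-4\right)}{d} = \frac{\frac{7}{8} - \frac{1}{2}}{d} = \frac{3}{8 d}$)
$- \frac{29184}{\sqrt{10855 - 9215}} + \frac{3806}{L{\left(-69 \right)}} = - \frac{29184}{\sqrt{10855 - 9215}} + \frac{3806}{\frac{3}{8} \frac{1}{-69}} = - \frac{29184}{\sqrt{1640}} + \frac{3806}{\frac{3}{8} \left(- \frac{1}{69}\right)} = - \frac{29184}{2 \sqrt{410}} + \frac{3806}{- \frac{1}{184}} = - 29184 \frac{\sqrt{410}}{820} + 3806 \left(-184\right) = - \frac{7296 \sqrt{410}}{205} - 700304 = -700304 - \frac{7296 \sqrt{410}}{205}$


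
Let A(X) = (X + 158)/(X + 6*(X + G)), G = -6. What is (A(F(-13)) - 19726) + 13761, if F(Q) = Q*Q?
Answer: -6841528/1147 ≈ -5964.7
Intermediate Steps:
F(Q) = Q²
A(X) = (158 + X)/(-36 + 7*X) (A(X) = (X + 158)/(X + 6*(X - 6)) = (158 + X)/(X + 6*(-6 + X)) = (158 + X)/(X + (-36 + 6*X)) = (158 + X)/(-36 + 7*X))
(A(F(-13)) - 19726) + 13761 = ((158 + (-13)²)/(-36 + 7*(-13)²) - 19726) + 13761 = ((158 + 169)/(-36 + 7*169) - 19726) + 13761 = (327/(-36 + 1183) - 19726) + 13761 = (327/1147 - 19726) + 13761 = -22625395/1147 + 13761 = -6841528/1147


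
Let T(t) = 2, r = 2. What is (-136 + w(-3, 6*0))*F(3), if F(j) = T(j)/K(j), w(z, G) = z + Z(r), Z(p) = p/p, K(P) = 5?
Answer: -276/5 ≈ -55.200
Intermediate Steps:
Z(p) = 1
w(z, G) = 1 + z (w(z, G) = z + 1 = 1 + z)
F(j) = ⅖ (F(j) = 2/5 = 2*(⅕) = ⅖)
(-136 + w(-3, 6*0))*F(3) = (-136 + (1 - 3))*(⅖) = (-136 - 2)*(⅖) = -138*⅖ = -276/5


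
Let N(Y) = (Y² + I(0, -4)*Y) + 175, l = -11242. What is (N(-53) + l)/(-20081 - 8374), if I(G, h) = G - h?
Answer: 242/813 ≈ 0.29766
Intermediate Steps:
N(Y) = 175 + Y² + 4*Y (N(Y) = (Y² + (0 - 1*(-4))*Y) + 175 = (Y² + (0 + 4)*Y) + 175 = (Y² + 4*Y) + 175 = 175 + Y² + 4*Y)
(N(-53) + l)/(-20081 - 8374) = ((175 + (-53)² + 4*(-53)) - 11242)/(-20081 - 8374) = ((175 + 2809 - 212) - 11242)/(-28455) = (2772 - 11242)*(-1/28455) = -8470*(-1/28455) = 242/813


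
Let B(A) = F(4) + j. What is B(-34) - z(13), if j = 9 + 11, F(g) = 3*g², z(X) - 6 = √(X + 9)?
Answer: 62 - √22 ≈ 57.310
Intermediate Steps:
z(X) = 6 + √(9 + X) (z(X) = 6 + √(X + 9) = 6 + √(9 + X))
j = 20
B(A) = 68 (B(A) = 3*4² + 20 = 3*16 + 20 = 48 + 20 = 68)
B(-34) - z(13) = 68 - (6 + √(9 + 13)) = 68 - (6 + √22) = 68 + (-6 - √22) = 62 - √22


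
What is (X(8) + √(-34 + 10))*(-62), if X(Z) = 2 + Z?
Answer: -620 - 124*I*√6 ≈ -620.0 - 303.74*I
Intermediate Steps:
(X(8) + √(-34 + 10))*(-62) = ((2 + 8) + √(-34 + 10))*(-62) = (10 + √(-24))*(-62) = (10 + 2*I*√6)*(-62) = -620 - 124*I*√6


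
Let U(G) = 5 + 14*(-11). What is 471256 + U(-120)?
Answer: 471107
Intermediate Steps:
U(G) = -149 (U(G) = 5 - 154 = -149)
471256 + U(-120) = 471256 - 149 = 471107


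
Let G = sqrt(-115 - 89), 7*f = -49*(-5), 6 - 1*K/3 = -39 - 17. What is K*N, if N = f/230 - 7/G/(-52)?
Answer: 651/23 - 217*I*sqrt(51)/884 ≈ 28.304 - 1.753*I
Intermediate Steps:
K = 186 (K = 18 - 3*(-39 - 17) = 18 - 3*(-56) = 18 + 168 = 186)
f = 35 (f = (-49*(-5))/7 = (1/7)*245 = 35)
G = 2*I*sqrt(51) (G = sqrt(-204) = 2*I*sqrt(51) ≈ 14.283*I)
N = 7/46 - 7*I*sqrt(51)/5304 (N = 35/230 - 7*(-I*sqrt(51)/102)/(-52) = 35*(1/230) - (-7)*I*sqrt(51)/102*(-1/52) = 7/46 + (7*I*sqrt(51)/102)*(-1/52) = 7/46 - 7*I*sqrt(51)/5304 ≈ 0.15217 - 0.009425*I)
K*N = 186*(7/46 - 7*I*sqrt(51)/5304) = 651/23 - 217*I*sqrt(51)/884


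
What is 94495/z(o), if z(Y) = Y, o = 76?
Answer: 94495/76 ≈ 1243.4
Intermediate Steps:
94495/z(o) = 94495/76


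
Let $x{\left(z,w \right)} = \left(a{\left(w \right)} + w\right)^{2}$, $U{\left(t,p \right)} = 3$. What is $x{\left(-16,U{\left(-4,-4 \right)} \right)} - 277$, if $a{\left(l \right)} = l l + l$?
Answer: $-52$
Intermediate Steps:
$a{\left(l \right)} = l + l^{2}$ ($a{\left(l \right)} = l^{2} + l = l + l^{2}$)
$x{\left(z,w \right)} = \left(w + w \left(1 + w\right)\right)^{2}$ ($x{\left(z,w \right)} = \left(w \left(1 + w\right) + w\right)^{2} = \left(w + w \left(1 + w\right)\right)^{2}$)
$x{\left(-16,U{\left(-4,-4 \right)} \right)} - 277 = 3^{2} \left(2 + 3\right)^{2} - 277 = 9 \cdot 5^{2} - 277 = 9 \cdot 25 - 277 = 225 - 277 = -52$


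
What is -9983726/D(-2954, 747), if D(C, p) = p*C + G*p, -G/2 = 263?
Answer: 4991863/1299780 ≈ 3.8405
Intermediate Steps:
G = -526 (G = -2*263 = -526)
D(C, p) = -526*p + C*p (D(C, p) = p*C - 526*p = C*p - 526*p = -526*p + C*p)
-9983726/D(-2954, 747) = -9983726*1/(747*(-526 - 2954)) = -9983726/(747*(-3480)) = -9983726/(-2599560) = -9983726*(-1/2599560) = 4991863/1299780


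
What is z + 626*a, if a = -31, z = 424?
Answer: -18982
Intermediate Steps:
z + 626*a = 424 + 626*(-31) = 424 - 19406 = -18982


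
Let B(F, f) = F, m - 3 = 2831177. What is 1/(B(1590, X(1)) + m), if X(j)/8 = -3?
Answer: 1/2832770 ≈ 3.5301e-7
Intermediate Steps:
m = 2831180 (m = 3 + 2831177 = 2831180)
X(j) = -24 (X(j) = 8*(-3) = -24)
1/(B(1590, X(1)) + m) = 1/(1590 + 2831180) = 1/2832770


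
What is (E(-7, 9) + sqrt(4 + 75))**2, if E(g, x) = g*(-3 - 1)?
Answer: (28 + sqrt(79))**2 ≈ 1360.7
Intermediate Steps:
E(g, x) = -4*g (E(g, x) = g*(-4) = -4*g)
(E(-7, 9) + sqrt(4 + 75))**2 = (-4*(-7) + sqrt(4 + 75))**2 = (28 + sqrt(79))**2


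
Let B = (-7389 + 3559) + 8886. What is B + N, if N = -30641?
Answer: -25585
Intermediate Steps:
B = 5056 (B = -3830 + 8886 = 5056)
B + N = 5056 - 30641 = -25585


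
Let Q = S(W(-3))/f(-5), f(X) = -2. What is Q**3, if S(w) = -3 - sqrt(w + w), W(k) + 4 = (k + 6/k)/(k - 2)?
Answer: (3 + I*sqrt(6))**3/8 ≈ -3.375 + 6.4299*I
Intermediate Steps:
W(k) = -4 + (k + 6/k)/(-2 + k) (W(k) = -4 + (k + 6/k)/(k - 2) = -4 + (k + 6/k)/(-2 + k))
S(w) = -3 - sqrt(2)*sqrt(w) (S(w) = -3 - sqrt(2*w) = -3 - sqrt(2)*sqrt(w))
Q = 3/2 + I*sqrt(6)/2 (Q = (-3 - sqrt(2)*sqrt((6 - 3*(-3)**2 + 8*(-3))/((-3)*(-2 - 3))))/(-2) = (-3 - sqrt(2)*sqrt(-1/3*(6 - 3*9 - 24)/(-5)))*(-1/2) = (-3 - sqrt(2)*sqrt(-1/3*(-1/5)*(6 - 27 - 24)))*(-1/2) = (-3 - sqrt(2)*sqrt(-1/3*(-1/5)*(-45)))*(-1/2) = (-3 - sqrt(2)*sqrt(-3))*(-1/2) = (-3 - sqrt(2)*I*sqrt(3))*(-1/2) = (-3 - I*sqrt(6))*(-1/2) = 3/2 + I*sqrt(6)/2 ≈ 1.5 + 1.2247*I)
Q**3 = (3/2 + I*sqrt(6)/2)**3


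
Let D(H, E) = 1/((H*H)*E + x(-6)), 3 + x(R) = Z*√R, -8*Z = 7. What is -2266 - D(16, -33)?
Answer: 2*(-7931*√6 + 76599860*I)/(-67608*I + 7*√6) ≈ -2266.0 - 3.0035e-8*I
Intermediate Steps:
Z = -7/8 (Z = -⅛*7 = -7/8 ≈ -0.87500)
x(R) = -3 - 7*√R/8
D(H, E) = 1/(-3 + E*H² - 7*I*√6/8) (D(H, E) = 1/((H*H)*E + (-3 - 7*I*√6/8)) = 1/(H²*E + (-3 - 7*I*√6/8)) = 1/(E*H² + (-3 - 7*I*√6/8)) = 1/(-3 + E*H² - 7*I*√6/8))
-2266 - D(16, -33) = -2266 - 8/(-24 - 7*I*√6 + 8*(-33)*16²) = -2266 - 8/(-24 - 7*I*√6 + 8*(-33)*256) = -2266 - 8/(-24 - 7*I*√6 - 67584) = -2266 - 8/(-67608 - 7*I*√6)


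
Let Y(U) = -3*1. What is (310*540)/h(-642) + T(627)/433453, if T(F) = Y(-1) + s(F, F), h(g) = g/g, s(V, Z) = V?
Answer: 72560032824/433453 ≈ 1.6740e+5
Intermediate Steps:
Y(U) = -3
h(g) = 1
T(F) = -3 + F
(310*540)/h(-642) + T(627)/433453 = (310*540)/1 + (-3 + 627)/433453 = 167400*1 + 624*(1/433453) = 167400 + 624/433453 = 72560032824/433453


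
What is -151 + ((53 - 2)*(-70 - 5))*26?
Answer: -99601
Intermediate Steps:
-151 + ((53 - 2)*(-70 - 5))*26 = -151 + (51*(-75))*26 = -151 - 3825*26 = -151 - 99450 = -99601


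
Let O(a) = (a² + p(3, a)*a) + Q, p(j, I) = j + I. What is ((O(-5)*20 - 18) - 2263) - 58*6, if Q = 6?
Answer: -1809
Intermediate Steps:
p(j, I) = I + j
O(a) = 6 + a² + a*(3 + a) (O(a) = (a² + (a + 3)*a) + 6 = (a² + (3 + a)*a) + 6 = (a² + a*(3 + a)) + 6 = 6 + a² + a*(3 + a))
((O(-5)*20 - 18) - 2263) - 58*6 = (((6 + (-5)² - 5*(3 - 5))*20 - 18) - 2263) - 58*6 = (((6 + 25 - 5*(-2))*20 - 18) - 2263) - 348 = (((6 + 25 + 10)*20 - 18) - 2263) - 348 = ((41*20 - 18) - 2263) - 348 = ((820 - 18) - 2263) - 348 = (802 - 2263) - 348 = -1461 - 348 = -1809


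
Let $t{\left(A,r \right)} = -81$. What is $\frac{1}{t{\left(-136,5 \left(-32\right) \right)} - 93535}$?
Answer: $- \frac{1}{93616} \approx -1.0682 \cdot 10^{-5}$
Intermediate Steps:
$\frac{1}{t{\left(-136,5 \left(-32\right) \right)} - 93535} = \frac{1}{-81 - 93535} = \frac{1}{-93616} = - \frac{1}{93616}$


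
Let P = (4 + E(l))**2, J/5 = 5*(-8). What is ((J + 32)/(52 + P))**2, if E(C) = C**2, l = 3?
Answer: 28224/48841 ≈ 0.57788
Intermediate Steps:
J = -200 (J = 5*(5*(-8)) = 5*(-40) = -200)
P = 169 (P = (4 + 3**2)**2 = (4 + 9)**2 = 13**2 = 169)
((J + 32)/(52 + P))**2 = ((-200 + 32)/(52 + 169))**2 = (-168/221)**2 = 28224/48841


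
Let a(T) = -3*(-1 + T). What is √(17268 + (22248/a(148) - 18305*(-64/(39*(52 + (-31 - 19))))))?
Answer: 2*√600648555/273 ≈ 179.55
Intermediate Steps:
a(T) = 3 - 3*T
√(17268 + (22248/a(148) - 18305*(-64/(39*(52 + (-31 - 19)))))) = √(17268 + (22248/(3 - 3*148) - 18305*(-64/(39*(52 + (-31 - 19)))))) = √(17268 + (22248/(3 - 444) - 18305*(-64/(39*(52 - 50))))) = √(17268 + (22248/(-441) - 18305/(2*(-39/64)))) = √(17268 + (22248*(-1/441) - 18305/(-39/32))) = √(17268 + (-2472/49 - 18305*(-32/39))) = √(17268 + (-2472/49 + 585760/39)) = √(17268 + 28605832/1911) = √(61604980/1911) = 2*√600648555/273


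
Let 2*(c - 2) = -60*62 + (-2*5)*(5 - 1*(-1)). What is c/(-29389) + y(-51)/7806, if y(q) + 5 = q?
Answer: 6545972/114705267 ≈ 0.057068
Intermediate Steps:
y(q) = -5 + q
c = -1888 (c = 2 + (-60*62 + (-2*5)*(5 - 1*(-1)))/2 = 2 + (-3720 - 10*(5 + 1))/2 = 2 + (-3720 - 10*6)/2 = 2 + (-3720 - 60)/2 = 2 + (½)*(-3780) = 2 - 1890 = -1888)
c/(-29389) + y(-51)/7806 = -1888/(-29389) + (-5 - 51)/7806 = -1888*(-1/29389) - 56*1/7806 = 1888/29389 - 28/3903 = 6545972/114705267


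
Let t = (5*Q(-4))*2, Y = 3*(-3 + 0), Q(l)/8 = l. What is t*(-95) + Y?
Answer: 30391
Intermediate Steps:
Q(l) = 8*l
Y = -9 (Y = 3*(-3) = -9)
t = -320 (t = (5*(8*(-4)))*2 = (5*(-32))*2 = -160*2 = -320)
t*(-95) + Y = -320*(-95) - 9 = 30400 - 9 = 30391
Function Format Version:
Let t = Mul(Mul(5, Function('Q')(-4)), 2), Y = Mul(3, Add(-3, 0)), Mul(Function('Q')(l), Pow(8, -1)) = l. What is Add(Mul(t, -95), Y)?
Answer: 30391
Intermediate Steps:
Function('Q')(l) = Mul(8, l)
Y = -9 (Y = Mul(3, -3) = -9)
t = -320 (t = Mul(Mul(5, Mul(8, -4)), 2) = Mul(Mul(5, -32), 2) = Mul(-160, 2) = -320)
Add(Mul(t, -95), Y) = Add(Mul(-320, -95), -9) = Add(30400, -9) = 30391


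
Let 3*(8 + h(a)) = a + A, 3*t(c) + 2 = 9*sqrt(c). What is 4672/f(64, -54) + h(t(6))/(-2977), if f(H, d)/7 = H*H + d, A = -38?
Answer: 65248084/379040571 - sqrt(6)/2977 ≈ 0.17132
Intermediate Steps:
t(c) = -2/3 + 3*sqrt(c) (t(c) = -2/3 + (9*sqrt(c))/3 = -2/3 + 3*sqrt(c))
f(H, d) = 7*d + 7*H**2 (f(H, d) = 7*(H*H + d) = 7*(H**2 + d) = 7*(d + H**2) = 7*d + 7*H**2)
h(a) = -62/3 + a/3 (h(a) = -8 + (a - 38)/3 = -8 + (-38 + a)/3 = -8 + (-38/3 + a/3) = -62/3 + a/3)
4672/f(64, -54) + h(t(6))/(-2977) = 4672/(7*(-54) + 7*64**2) + (-62/3 + (-2/3 + 3*sqrt(6))/3)/(-2977) = 4672/(-378 + 7*4096) + (-62/3 + (-2/9 + sqrt(6)))*(-1/2977) = 4672/(-378 + 28672) + (-188/9 + sqrt(6))*(-1/2977) = 4672/28294 + (188/26793 - sqrt(6)/2977) = 4672*(1/28294) + (188/26793 - sqrt(6)/2977) = 2336/14147 + (188/26793 - sqrt(6)/2977) = 65248084/379040571 - sqrt(6)/2977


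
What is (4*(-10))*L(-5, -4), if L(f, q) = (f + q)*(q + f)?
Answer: -3240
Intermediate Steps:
L(f, q) = (f + q)² (L(f, q) = (f + q)*(f + q) = (f + q)²)
(4*(-10))*L(-5, -4) = (4*(-10))*(-5 - 4)² = -40*(-9)² = -40*81 = -3240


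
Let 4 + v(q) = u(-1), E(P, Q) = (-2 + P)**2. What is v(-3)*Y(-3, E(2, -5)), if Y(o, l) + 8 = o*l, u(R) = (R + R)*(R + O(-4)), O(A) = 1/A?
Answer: 12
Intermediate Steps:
u(R) = 2*R*(-1/4 + R) (u(R) = (R + R)*(R + 1/(-4)) = (2*R)*(R - 1/4) = (2*R)*(-1/4 + R) = 2*R*(-1/4 + R))
Y(o, l) = -8 + l*o (Y(o, l) = -8 + o*l = -8 + l*o)
v(q) = -3/2 (v(q) = -4 + (1/2)*(-1)*(-1 + 4*(-1)) = -4 + (1/2)*(-1)*(-1 - 4) = -4 + (1/2)*(-1)*(-5) = -4 + 5/2 = -3/2)
v(-3)*Y(-3, E(2, -5)) = -3*(-8 + (-2 + 2)**2*(-3))/2 = -3*(-8 + 0**2*(-3))/2 = -3*(-8 + 0*(-3))/2 = -3*(-8 + 0)/2 = -3/2*(-8) = 12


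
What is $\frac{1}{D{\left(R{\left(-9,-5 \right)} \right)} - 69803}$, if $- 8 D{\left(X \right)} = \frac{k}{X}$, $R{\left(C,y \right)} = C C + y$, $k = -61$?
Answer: $- \frac{608}{42440163} \approx -1.4326 \cdot 10^{-5}$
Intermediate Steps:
$R{\left(C,y \right)} = y + C^{2}$ ($R{\left(C,y \right)} = C^{2} + y = y + C^{2}$)
$D{\left(X \right)} = \frac{61}{8 X}$ ($D{\left(X \right)} = - \frac{\left(-61\right) \frac{1}{X}}{8} = \frac{61}{8 X}$)
$\frac{1}{D{\left(R{\left(-9,-5 \right)} \right)} - 69803} = \frac{1}{\frac{61}{8 \left(-5 + \left(-9\right)^{2}\right)} - 69803} = \frac{1}{\frac{61}{8 \left(-5 + 81\right)} - 69803} = \frac{1}{\frac{61}{8 \cdot 76} - 69803} = \frac{1}{\frac{61}{8} \cdot \frac{1}{76} - 69803} = \frac{1}{\frac{61}{608} - 69803} = \frac{1}{- \frac{42440163}{608}} = - \frac{608}{42440163}$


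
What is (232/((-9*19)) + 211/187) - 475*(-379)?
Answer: 5756652122/31977 ≈ 1.8002e+5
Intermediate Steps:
(232/((-9*19)) + 211/187) - 475*(-379) = (232/(-171) + 211*(1/187)) + 180025 = (232*(-1/171) + 211/187) + 180025 = (-232/171 + 211/187) + 180025 = -7303/31977 + 180025 = 5756652122/31977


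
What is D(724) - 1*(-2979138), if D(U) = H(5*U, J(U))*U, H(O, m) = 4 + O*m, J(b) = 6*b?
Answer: 11388084754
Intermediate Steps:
D(U) = U*(4 + 30*U²) (D(U) = (4 + (5*U)*(6*U))*U = (4 + 30*U²)*U = U*(4 + 30*U²))
D(724) - 1*(-2979138) = (4*724 + 30*724³) - 1*(-2979138) = (2896 + 30*379503424) + 2979138 = (2896 + 11385102720) + 2979138 = 11385105616 + 2979138 = 11388084754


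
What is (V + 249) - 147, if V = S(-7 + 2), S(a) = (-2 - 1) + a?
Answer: 94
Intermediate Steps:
S(a) = -3 + a
V = -8 (V = -3 + (-7 + 2) = -3 - 5 = -8)
(V + 249) - 147 = (-8 + 249) - 147 = 241 - 147 = 94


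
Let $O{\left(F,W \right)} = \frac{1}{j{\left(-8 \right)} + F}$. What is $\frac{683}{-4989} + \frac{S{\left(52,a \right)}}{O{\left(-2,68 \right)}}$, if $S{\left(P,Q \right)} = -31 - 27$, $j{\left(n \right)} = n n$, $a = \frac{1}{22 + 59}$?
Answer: $- \frac{17941127}{4989} \approx -3596.1$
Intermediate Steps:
$a = \frac{1}{81} \approx 0.012346$
$j{\left(n \right)} = n^{2}$
$O{\left(F,W \right)} = \frac{1}{64 + F}$ ($O{\left(F,W \right)} = \frac{1}{\left(-8\right)^{2} + F} = \frac{1}{64 + F}$)
$S{\left(P,Q \right)} = -58$ ($S{\left(P,Q \right)} = -31 - 27 = -58$)
$\frac{683}{-4989} + \frac{S{\left(52,a \right)}}{O{\left(-2,68 \right)}} = \frac{683}{-4989} - \frac{58}{\frac{1}{64 - 2}} = 683 \left(- \frac{1}{4989}\right) - \frac{58}{\frac{1}{62}} = - \frac{683}{4989} - 58 \frac{1}{\frac{1}{62}} = - \frac{683}{4989} - 3596 = - \frac{17941127}{4989}$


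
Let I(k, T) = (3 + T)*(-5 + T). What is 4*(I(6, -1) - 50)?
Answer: -248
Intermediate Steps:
I(k, T) = (-5 + T)*(3 + T)
4*(I(6, -1) - 50) = 4*((-15 + (-1)**2 - 2*(-1)) - 50) = 4*((-15 + 1 + 2) - 50) = 4*(-12 - 50) = 4*(-62) = -248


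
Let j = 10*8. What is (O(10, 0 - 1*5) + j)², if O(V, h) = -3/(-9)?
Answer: 58081/9 ≈ 6453.4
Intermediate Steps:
O(V, h) = ⅓ (O(V, h) = -3*(-⅑) = ⅓)
j = 80
(O(10, 0 - 1*5) + j)² = (⅓ + 80)² = (241/3)² = 58081/9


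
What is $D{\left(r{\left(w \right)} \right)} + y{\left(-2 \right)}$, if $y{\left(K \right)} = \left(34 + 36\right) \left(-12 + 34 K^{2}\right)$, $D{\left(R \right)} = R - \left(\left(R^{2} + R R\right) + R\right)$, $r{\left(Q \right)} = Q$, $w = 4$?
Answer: $8648$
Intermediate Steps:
$D{\left(R \right)} = - 2 R^{2}$ ($D{\left(R \right)} = R - \left(\left(R^{2} + R^{2}\right) + R\right) = R - \left(2 R^{2} + R\right) = R - \left(R + 2 R^{2}\right) = - 2 R^{2}$)
$y{\left(K \right)} = -840 + 2380 K^{2}$ ($y{\left(K \right)} = 70 \left(-12 + 34 K^{2}\right) = -840 + 2380 K^{2}$)
$D{\left(r{\left(w \right)} \right)} + y{\left(-2 \right)} = - 2 \cdot 4^{2} - \left(840 - 2380 \left(-2\right)^{2}\right) = \left(-2\right) 16 + \left(-840 + 2380 \cdot 4\right) = -32 + \left(-840 + 9520\right) = -32 + 8680 = 8648$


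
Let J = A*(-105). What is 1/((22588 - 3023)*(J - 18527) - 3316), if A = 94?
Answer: -1/555590621 ≈ -1.7999e-9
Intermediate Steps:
J = -9870 (J = 94*(-105) = -9870)
1/((22588 - 3023)*(J - 18527) - 3316) = 1/((22588 - 3023)*(-9870 - 18527) - 3316) = 1/(19565*(-28397) - 3316) = 1/(-555587305 - 3316) = 1/(-555590621) = -1/555590621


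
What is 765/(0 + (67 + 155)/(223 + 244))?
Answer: 119085/74 ≈ 1609.3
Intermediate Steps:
765/(0 + (67 + 155)/(223 + 244)) = 765/(0 + 222/467) = 765/(222/467) = 765*(467/222) = 119085/74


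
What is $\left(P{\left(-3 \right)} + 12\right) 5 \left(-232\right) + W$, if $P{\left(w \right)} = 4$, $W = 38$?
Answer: $-18522$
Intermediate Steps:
$\left(P{\left(-3 \right)} + 12\right) 5 \left(-232\right) + W = \left(4 + 12\right) 5 \left(-232\right) + 38 = 16 \cdot 5 \left(-232\right) + 38 = 80 \left(-232\right) + 38 = -18560 + 38 = -18522$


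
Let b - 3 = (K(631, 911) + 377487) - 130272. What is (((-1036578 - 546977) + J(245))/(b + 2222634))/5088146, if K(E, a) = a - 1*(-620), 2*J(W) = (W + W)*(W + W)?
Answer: -1463505/12574757525918 ≈ -1.1638e-7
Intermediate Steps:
J(W) = 2*W² (J(W) = ((W + W)*(W + W))/2 = ((2*W)*(2*W))/2 = (4*W²)/2 = 2*W²)
K(E, a) = 620 + a (K(E, a) = a + 620 = 620 + a)
b = 248749 (b = 3 + (((620 + 911) + 377487) - 130272) = 3 + ((1531 + 377487) - 130272) = 3 + (379018 - 130272) = 3 + 248746 = 248749)
(((-1036578 - 546977) + J(245))/(b + 2222634))/5088146 = (((-1036578 - 546977) + 2*245²)/(248749 + 2222634))/5088146 = ((-1583555 + 2*60025)/2471383)*(1/5088146) = ((-1583555 + 120050)*(1/2471383))*(1/5088146) = -1463505*1/2471383*(1/5088146) = -1463505/2471383*1/5088146 = -1463505/12574757525918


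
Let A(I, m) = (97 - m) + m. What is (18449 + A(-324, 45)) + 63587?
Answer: 82133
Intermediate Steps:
A(I, m) = 97
(18449 + A(-324, 45)) + 63587 = (18449 + 97) + 63587 = 18546 + 63587 = 82133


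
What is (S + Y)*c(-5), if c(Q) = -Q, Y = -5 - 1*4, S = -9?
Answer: -90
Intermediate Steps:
Y = -9 (Y = -5 - 4 = -9)
(S + Y)*c(-5) = (-9 - 9)*(-1*(-5)) = -18*5 = -90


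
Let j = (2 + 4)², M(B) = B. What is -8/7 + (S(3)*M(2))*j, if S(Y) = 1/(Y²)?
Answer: 48/7 ≈ 6.8571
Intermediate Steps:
S(Y) = Y⁻²
j = 36 (j = 6² = 36)
-8/7 + (S(3)*M(2))*j = -8/7 + (2/3²)*36 = -8*⅐ + ((⅑)*2)*36 = -8/7 + (2/9)*36 = -8/7 + 8 = 48/7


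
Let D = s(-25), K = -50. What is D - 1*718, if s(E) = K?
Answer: -768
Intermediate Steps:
s(E) = -50
D = -50
D - 1*718 = -50 - 1*718 = -50 - 718 = -768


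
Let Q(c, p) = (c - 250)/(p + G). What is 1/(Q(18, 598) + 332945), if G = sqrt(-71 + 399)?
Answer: 29738279771/9901200010504671 - 116*sqrt(82)/9901200010504671 ≈ 3.0035e-6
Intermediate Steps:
G = 2*sqrt(82) (G = sqrt(328) = 2*sqrt(82) ≈ 18.111)
Q(c, p) = (-250 + c)/(p + 2*sqrt(82)) (Q(c, p) = (c - 250)/(p + 2*sqrt(82)) = (-250 + c)/(p + 2*sqrt(82)))
1/(Q(18, 598) + 332945) = 1/((-250 + 18)/(598 + 2*sqrt(82)) + 332945) = 1/(-232/(598 + 2*sqrt(82)) + 332945) = 1/(332945 - 232/(598 + 2*sqrt(82)))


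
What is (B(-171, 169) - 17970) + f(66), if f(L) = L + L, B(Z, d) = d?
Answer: -17669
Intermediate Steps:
f(L) = 2*L
(B(-171, 169) - 17970) + f(66) = (169 - 17970) + 2*66 = -17801 + 132 = -17669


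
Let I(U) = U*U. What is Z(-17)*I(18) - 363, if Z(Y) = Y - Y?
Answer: -363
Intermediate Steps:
Z(Y) = 0
I(U) = U²
Z(-17)*I(18) - 363 = 0*18² - 363 = 0*324 - 363 = 0 - 363 = -363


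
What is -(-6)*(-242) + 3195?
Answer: 1743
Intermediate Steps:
-(-6)*(-242) + 3195 = -1*1452 + 3195 = -1452 + 3195 = 1743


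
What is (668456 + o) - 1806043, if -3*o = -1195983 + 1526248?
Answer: -3743026/3 ≈ -1.2477e+6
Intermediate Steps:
o = -330265/3 (o = -(-1195983 + 1526248)/3 = -1/3*330265 = -330265/3 ≈ -1.1009e+5)
(668456 + o) - 1806043 = (668456 - 330265/3) - 1806043 = 1675103/3 - 1806043 = -3743026/3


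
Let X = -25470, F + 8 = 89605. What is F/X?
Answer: -89597/25470 ≈ -3.5177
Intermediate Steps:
F = 89597 (F = -8 + 89605 = 89597)
F/X = 89597/(-25470) = 89597*(-1/25470) = -89597/25470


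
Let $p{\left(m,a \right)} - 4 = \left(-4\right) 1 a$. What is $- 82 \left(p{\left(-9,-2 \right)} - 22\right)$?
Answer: $820$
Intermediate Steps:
$p{\left(m,a \right)} = 4 - 4 a$ ($p{\left(m,a \right)} = 4 + \left(-4\right) 1 a = 4 - 4 a$)
$- 82 \left(p{\left(-9,-2 \right)} - 22\right) = - 82 \left(\left(4 - -8\right) - 22\right) = - 82 \left(\left(4 + 8\right) - 22\right) = - 82 \left(12 - 22\right) = \left(-82\right) \left(-10\right) = 820$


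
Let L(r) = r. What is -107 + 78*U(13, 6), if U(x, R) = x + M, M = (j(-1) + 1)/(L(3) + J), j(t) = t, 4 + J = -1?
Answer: 907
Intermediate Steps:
J = -5 (J = -4 - 1 = -5)
M = 0 (M = (-1 + 1)/(3 - 5) = 0/(-2) = 0*(-½) = 0)
U(x, R) = x (U(x, R) = x + 0 = x)
-107 + 78*U(13, 6) = -107 + 78*13 = -107 + 1014 = 907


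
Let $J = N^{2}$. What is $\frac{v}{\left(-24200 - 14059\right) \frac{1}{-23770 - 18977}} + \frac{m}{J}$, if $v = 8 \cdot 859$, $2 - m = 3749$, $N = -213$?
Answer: $\frac{493605014749}{64287873} \approx 7678.0$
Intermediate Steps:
$m = -3747$ ($m = 2 - 3749 = -3747$)
$v = 6872$
$J = 45369$ ($J = \left(-213\right)^{2} = 45369$)
$\frac{v}{\left(-24200 - 14059\right) \frac{1}{-23770 - 18977}} + \frac{m}{J} = \frac{6872}{\left(-24200 - 14059\right) \frac{1}{-23770 - 18977}} - \frac{3747}{45369} = \frac{6872}{\left(-38259\right) \frac{1}{-42747}} - \frac{1249}{15123} = \frac{6872}{\left(-38259\right) \left(- \frac{1}{42747}\right)} - \frac{1249}{15123} = \frac{6872}{\frac{12753}{14249}} - \frac{1249}{15123} = 6872 \cdot \frac{14249}{12753} - \frac{1249}{15123} = \frac{97919128}{12753} - \frac{1249}{15123} = \frac{493605014749}{64287873}$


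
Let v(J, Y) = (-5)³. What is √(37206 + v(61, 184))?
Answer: √37081 ≈ 192.56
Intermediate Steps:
v(J, Y) = -125
√(37206 + v(61, 184)) = √(37206 - 125) = √37081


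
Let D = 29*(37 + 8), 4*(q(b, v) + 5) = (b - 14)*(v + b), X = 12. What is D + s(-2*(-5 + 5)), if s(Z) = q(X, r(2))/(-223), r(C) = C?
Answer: 291027/223 ≈ 1305.1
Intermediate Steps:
q(b, v) = -5 + (-14 + b)*(b + v)/4 (q(b, v) = -5 + ((b - 14)*(v + b))/4 = -5 + ((-14 + b)*(b + v))/4 = -5 + (-14 + b)*(b + v)/4)
s(Z) = 12/223 (s(Z) = (-5 - 7/2*12 - 7/2*2 + (¼)*12² + (¼)*12*2)/(-223) = (-5 - 42 - 7 + (¼)*144 + 6)*(-1/223) = (-5 - 42 - 7 + 36 + 6)*(-1/223) = -12*(-1/223) = 12/223)
D = 1305 (D = 29*45 = 1305)
D + s(-2*(-5 + 5)) = 1305 + 12/223 = 291027/223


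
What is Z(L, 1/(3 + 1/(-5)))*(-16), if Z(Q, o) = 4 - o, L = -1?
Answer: -408/7 ≈ -58.286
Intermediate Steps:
Z(L, 1/(3 + 1/(-5)))*(-16) = (4 - 1/(3 + 1/(-5)))*(-16) = (4 - 1/(3 + 1*(-⅕)))*(-16) = (4 - 1/(3 - ⅕))*(-16) = (4 - 1/14/5)*(-16) = (4 - 1*5/14)*(-16) = (4 - 5/14)*(-16) = (51/14)*(-16) = -408/7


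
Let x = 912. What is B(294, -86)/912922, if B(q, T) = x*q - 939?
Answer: 267189/912922 ≈ 0.29267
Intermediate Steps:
B(q, T) = -939 + 912*q (B(q, T) = 912*q - 939 = -939 + 912*q)
B(294, -86)/912922 = (-939 + 912*294)/912922 = (-939 + 268128)*(1/912922) = 267189*(1/912922) = 267189/912922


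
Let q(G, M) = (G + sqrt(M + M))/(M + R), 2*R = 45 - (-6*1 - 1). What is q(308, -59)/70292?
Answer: -7/52719 - I*sqrt(118)/2319636 ≈ -0.00013278 - 4.683e-6*I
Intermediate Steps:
R = 26 (R = (45 - (-6*1 - 1))/2 = (45 - (-6 - 1))/2 = (45 - 1*(-7))/2 = (45 + 7)/2 = (1/2)*52 = 26)
q(G, M) = (G + sqrt(2)*sqrt(M))/(26 + M) (q(G, M) = (G + sqrt(M + M))/(M + 26) = (G + sqrt(2*M))/(26 + M) = (G + sqrt(2)*sqrt(M))/(26 + M))
q(308, -59)/70292 = ((308 + sqrt(2)*sqrt(-59))/(26 - 59))/70292 = ((308 + sqrt(2)*(I*sqrt(59)))/(-33))*(1/70292) = -(308 + I*sqrt(118))/33*(1/70292) = (-28/3 - I*sqrt(118)/33)*(1/70292) = -7/52719 - I*sqrt(118)/2319636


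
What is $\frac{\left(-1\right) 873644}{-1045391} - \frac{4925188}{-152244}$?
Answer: $\frac{1320438566411}{39788626851} \approx 33.186$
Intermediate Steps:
$\frac{\left(-1\right) 873644}{-1045391} - \frac{4925188}{-152244} = \left(-873644\right) \left(- \frac{1}{1045391}\right) - - \frac{1231297}{38061} = \frac{873644}{1045391} + \frac{1231297}{38061} = \frac{1320438566411}{39788626851}$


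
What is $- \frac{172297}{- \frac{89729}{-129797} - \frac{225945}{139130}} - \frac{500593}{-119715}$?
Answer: $\frac{1405645096270031969}{7608899003745} \approx 1.8474 \cdot 10^{5}$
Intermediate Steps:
$- \frac{172297}{- \frac{89729}{-129797} - \frac{225945}{139130}} - \frac{500593}{-119715} = - \frac{172297}{\left(-89729\right) \left(- \frac{1}{129797}\right) - \frac{45189}{27826}} - - \frac{500593}{119715} = - \frac{172297}{\frac{1693}{2449} - \frac{45189}{27826}} + \frac{500593}{119715} = - \frac{172297}{- \frac{63558443}{68145874}} + \frac{500593}{119715} = \left(-172297\right) \left(- \frac{68145874}{63558443}\right) + \frac{500593}{119715} = \frac{11741329652578}{63558443} + \frac{500593}{119715} = \frac{1405645096270031969}{7608899003745}$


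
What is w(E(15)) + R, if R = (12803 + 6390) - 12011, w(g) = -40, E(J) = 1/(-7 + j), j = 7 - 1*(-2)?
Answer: 7142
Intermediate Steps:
j = 9 (j = 7 + 2 = 9)
E(J) = 1/2 (E(J) = 1/(-7 + 9) = 1/2)
R = 7182 (R = 19193 - 12011 = 7182)
w(E(15)) + R = -40 + 7182 = 7142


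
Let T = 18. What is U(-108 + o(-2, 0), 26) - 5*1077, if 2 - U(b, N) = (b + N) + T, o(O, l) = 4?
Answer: -5323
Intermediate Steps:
U(b, N) = -16 - N - b (U(b, N) = 2 - ((b + N) + 18) = 2 - ((N + b) + 18) = 2 - (18 + N + b) = 2 + (-18 - N - b) = -16 - N - b)
U(-108 + o(-2, 0), 26) - 5*1077 = (-16 - 1*26 - (-108 + 4)) - 5*1077 = (-16 - 26 - 1*(-104)) - 1*5385 = (-16 - 26 + 104) - 5385 = 62 - 5385 = -5323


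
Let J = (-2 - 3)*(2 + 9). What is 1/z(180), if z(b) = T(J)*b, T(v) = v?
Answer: -1/9900 ≈ -0.00010101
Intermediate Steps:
J = -55 (J = -5*11 = -55)
z(b) = -55*b
1/z(180) = 1/(-55*180) = 1/(-9900) = -1/9900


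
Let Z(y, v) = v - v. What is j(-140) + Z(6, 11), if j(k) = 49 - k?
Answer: 189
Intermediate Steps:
Z(y, v) = 0
j(-140) + Z(6, 11) = (49 - 1*(-140)) + 0 = (49 + 140) + 0 = 189 + 0 = 189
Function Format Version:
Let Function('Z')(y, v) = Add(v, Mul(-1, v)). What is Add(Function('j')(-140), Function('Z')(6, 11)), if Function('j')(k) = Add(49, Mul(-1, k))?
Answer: 189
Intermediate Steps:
Function('Z')(y, v) = 0
Add(Function('j')(-140), Function('Z')(6, 11)) = Add(Add(49, Mul(-1, -140)), 0) = Add(Add(49, 140), 0) = Add(189, 0) = 189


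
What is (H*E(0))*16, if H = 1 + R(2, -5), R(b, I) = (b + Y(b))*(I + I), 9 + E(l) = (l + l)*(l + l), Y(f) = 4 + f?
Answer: 11376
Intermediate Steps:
E(l) = -9 + 4*l² (E(l) = -9 + (l + l)*(l + l) = -9 + (2*l)*(2*l) = -9 + 4*l²)
R(b, I) = 2*I*(4 + 2*b) (R(b, I) = (b + (4 + b))*(I + I) = (4 + 2*b)*(2*I) = 2*I*(4 + 2*b))
H = -79 (H = 1 + 4*(-5)*(2 + 2) = 1 + 4*(-5)*4 = 1 - 80 = -79)
(H*E(0))*16 = -79*(-9 + 4*0²)*16 = -79*(-9 + 4*0)*16 = -79*(-9 + 0)*16 = -79*(-9)*16 = 711*16 = 11376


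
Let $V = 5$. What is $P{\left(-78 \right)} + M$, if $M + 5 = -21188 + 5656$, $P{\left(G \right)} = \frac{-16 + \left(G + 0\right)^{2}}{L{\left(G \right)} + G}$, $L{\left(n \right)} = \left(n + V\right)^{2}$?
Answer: $- \frac{81578719}{5251} \approx -15536.0$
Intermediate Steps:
$L{\left(n \right)} = \left(5 + n\right)^{2}$ ($L{\left(n \right)} = \left(n + 5\right)^{2} = \left(5 + n\right)^{2}$)
$P{\left(G \right)} = \frac{-16 + G^{2}}{G + \left(5 + G\right)^{2}}$ ($P{\left(G \right)} = \frac{-16 + \left(G + 0\right)^{2}}{\left(5 + G\right)^{2} + G} = \frac{-16 + G^{2}}{G + \left(5 + G\right)^{2}}$)
$M = -15537$ ($M = -5 + \left(-21188 + 5656\right) = -5 - 15532 = -15537$)
$P{\left(-78 \right)} + M = \frac{-16 + \left(-78\right)^{2}}{-78 + \left(5 - 78\right)^{2}} - 15537 = \frac{-16 + 6084}{-78 + \left(-73\right)^{2}} - 15537 = \frac{1}{-78 + 5329} \cdot 6068 - 15537 = \frac{1}{5251} \cdot 6068 - 15537 = \frac{6068}{5251} - 15537 = - \frac{81578719}{5251}$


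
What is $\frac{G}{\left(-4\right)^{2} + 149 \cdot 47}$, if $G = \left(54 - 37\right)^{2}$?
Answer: $\frac{289}{7019} \approx 0.041174$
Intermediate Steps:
$G = 289$ ($G = 17^{2} = 289$)
$\frac{G}{\left(-4\right)^{2} + 149 \cdot 47} = \frac{289}{\left(-4\right)^{2} + 149 \cdot 47} = \frac{289}{16 + 7003} = \frac{289}{7019}$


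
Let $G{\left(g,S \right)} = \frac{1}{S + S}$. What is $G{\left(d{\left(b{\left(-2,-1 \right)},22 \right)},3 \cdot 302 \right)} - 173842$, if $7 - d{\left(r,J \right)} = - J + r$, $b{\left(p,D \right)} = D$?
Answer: $- \frac{315001703}{1812} \approx -1.7384 \cdot 10^{5}$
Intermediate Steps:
$d{\left(r,J \right)} = 7 + J - r$ ($d{\left(r,J \right)} = 7 - \left(- J + r\right) = 7 - \left(r - J\right) = 7 + \left(J - r\right) = 7 + J - r$)
$G{\left(g,S \right)} = \frac{1}{2 S}$
$G{\left(d{\left(b{\left(-2,-1 \right)},22 \right)},3 \cdot 302 \right)} - 173842 = \frac{1}{2 \cdot 3 \cdot 302} - 173842 = \frac{1}{2 \cdot 906} - 173842 = \frac{1}{2} \cdot \frac{1}{906} - 173842 = \frac{1}{1812} - 173842 = - \frac{315001703}{1812}$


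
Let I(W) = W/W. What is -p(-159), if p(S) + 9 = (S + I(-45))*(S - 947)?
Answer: -174739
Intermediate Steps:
I(W) = 1
p(S) = -9 + (1 + S)*(-947 + S) (p(S) = -9 + (S + 1)*(S - 947) = -9 + (1 + S)*(-947 + S))
-p(-159) = -(-956 + (-159)² - 946*(-159)) = -(-956 + 25281 + 150414) = -1*174739 = -174739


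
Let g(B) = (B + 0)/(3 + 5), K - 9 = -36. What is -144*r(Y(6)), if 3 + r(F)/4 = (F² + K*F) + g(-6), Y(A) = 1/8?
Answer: 4095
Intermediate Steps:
K = -27 (K = 9 - 36 = -27)
g(B) = B/8
Y(A) = ⅛
r(F) = -15 - 108*F + 4*F² (r(F) = -12 + 4*((F² - 27*F) + (⅛)*(-6)) = -12 + 4*((F² - 27*F) - ¾) = -12 + 4*(-¾ + F² - 27*F) = -12 + (-3 - 108*F + 4*F²) = -15 - 108*F + 4*F²)
-144*r(Y(6)) = -144*(-15 - 108*⅛ + 4*(⅛)²) = -144*(-15 - 27/2 + 4*(1/64)) = -144*(-15 - 27/2 + 1/16) = -144*(-455/16) = 4095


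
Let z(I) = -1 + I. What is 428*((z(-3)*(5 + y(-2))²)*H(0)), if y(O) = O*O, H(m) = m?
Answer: 0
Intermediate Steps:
y(O) = O²
428*((z(-3)*(5 + y(-2))²)*H(0)) = 428*(((-1 - 3)*(5 + (-2)²)²)*0) = 428*(-4*(5 + 4)²*0) = 428*(-4*9²*0) = 428*(-4*81*0) = 428*(-324*0) = 428*0 = 0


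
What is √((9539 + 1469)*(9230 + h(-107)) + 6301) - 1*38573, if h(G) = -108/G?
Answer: -38573 + √1163461712757/107 ≈ -28492.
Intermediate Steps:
√((9539 + 1469)*(9230 + h(-107)) + 6301) - 1*38573 = √((9539 + 1469)*(9230 - 108/(-107)) + 6301) - 1*38573 = √(11008*(9230 - 108*(-1/107)) + 6301) - 38573 = √(11008*(9230 + 108/107) + 6301) - 38573 = √(11008*(987718/107) + 6301) - 38573 = √(10872799744/107 + 6301) - 38573 = √(10873473951/107) - 38573 = √1163461712757/107 - 38573 = -38573 + √1163461712757/107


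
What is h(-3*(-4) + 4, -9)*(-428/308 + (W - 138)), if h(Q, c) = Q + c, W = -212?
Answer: -27057/11 ≈ -2459.7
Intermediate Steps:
h(-3*(-4) + 4, -9)*(-428/308 + (W - 138)) = ((-3*(-4) + 4) - 9)*(-428/308 + (-212 - 138)) = ((12 + 4) - 9)*(-428*1/308 - 350) = (16 - 9)*(-107/77 - 350) = 7*(-27057/77) = -27057/11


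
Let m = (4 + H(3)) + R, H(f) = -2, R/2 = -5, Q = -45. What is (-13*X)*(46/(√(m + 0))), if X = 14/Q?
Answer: -2093*I*√2/45 ≈ -65.777*I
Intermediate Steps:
R = -10 (R = 2*(-5) = -10)
X = -14/45 (X = 14/(-45) = 14*(-1/45) = -14/45 ≈ -0.31111)
m = -8 (m = (4 - 2) - 10 = 2 - 10 = -8)
(-13*X)*(46/(√(m + 0))) = (-13*(-14/45))*(46/(√(-8 + 0))) = 182*(46/(√(-8)))/45 = 182*(46/((2*I*√2)))/45 = 182*(46*(-I*√2/4))/45 = 182*(-23*I*√2/2)/45 = -2093*I*√2/45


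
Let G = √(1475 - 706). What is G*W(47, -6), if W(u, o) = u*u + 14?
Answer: 2223*√769 ≈ 61646.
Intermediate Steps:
G = √769 ≈ 27.731
W(u, o) = 14 + u² (W(u, o) = u² + 14 = 14 + u²)
G*W(47, -6) = √769*(14 + 47²) = √769*(14 + 2209) = √769*2223 = 2223*√769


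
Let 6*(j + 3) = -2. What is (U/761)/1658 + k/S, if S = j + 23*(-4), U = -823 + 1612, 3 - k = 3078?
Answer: 2909939676/90214267 ≈ 32.256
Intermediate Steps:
k = -3075 (k = 3 - 1*3078 = 3 - 3078 = -3075)
U = 789
j = -10/3 (j = -3 + (⅙)*(-2) = -3 - ⅓ = -10/3 ≈ -3.3333)
S = -286/3 (S = -10/3 + 23*(-4) = -10/3 - 92 = -286/3 ≈ -95.333)
(U/761)/1658 + k/S = (789/761)/1658 - 3075/(-286/3) = (789*(1/761))*(1/1658) - 3075*(-3/286) = (789/761)*(1/1658) + 9225/286 = 789/1261738 + 9225/286 = 2909939676/90214267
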